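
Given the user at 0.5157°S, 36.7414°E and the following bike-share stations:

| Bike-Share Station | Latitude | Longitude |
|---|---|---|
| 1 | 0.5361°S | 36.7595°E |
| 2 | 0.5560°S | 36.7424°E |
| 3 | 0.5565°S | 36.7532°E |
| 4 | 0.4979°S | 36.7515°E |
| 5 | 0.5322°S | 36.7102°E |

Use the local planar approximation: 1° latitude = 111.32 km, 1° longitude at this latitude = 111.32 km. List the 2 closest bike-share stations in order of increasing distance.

Distances from 0.5157°S, 36.7414°E:
1: √((-0.0204·111.32)² + (0.0181·111.32)²) = √(5.157114 + 4.059790) = 3.0359 km
2: √((-0.0403·111.32)² + (0.0010·111.32)²) = √(20.125955 + 0.012392) = 4.4876 km
3: √((-0.0408·111.32)² + (0.0118·111.32)²) = √(20.628456 + 1.725482) = 4.7280 km
4: √((0.0178·111.32)² + (0.0101·111.32)²) = √(3.926326 + 1.264122) = 2.2783 km
5: √((-0.0165·111.32)² + (-0.0312·111.32)²) = √(3.373761 + 12.063007) = 3.9290 km
Sorted: 4 (2.2783 km) < 1 (3.0359 km) < 5 (3.9290 km) < 2 (4.4876 km) < …

4, 1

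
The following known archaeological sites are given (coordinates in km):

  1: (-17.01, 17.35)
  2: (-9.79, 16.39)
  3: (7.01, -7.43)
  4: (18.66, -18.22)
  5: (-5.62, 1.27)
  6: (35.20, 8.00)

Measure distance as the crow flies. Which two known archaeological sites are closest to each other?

1 and 2

Pairwise distances:
1–2: 7.28 km
1–3: 34.51 km
1–4: 50.37 km
1–5: 19.71 km
1–6: 53.04 km
2–3: 29.15 km
2–4: 44.80 km
2–5: 15.68 km
2–6: 45.77 km
3–4: 15.88 km
3–5: 15.34 km
3–6: 32.14 km
4–5: 31.13 km
4–6: 31.00 km
5–6: 41.37 km
Closest pair: 1–2 at 7.28 km.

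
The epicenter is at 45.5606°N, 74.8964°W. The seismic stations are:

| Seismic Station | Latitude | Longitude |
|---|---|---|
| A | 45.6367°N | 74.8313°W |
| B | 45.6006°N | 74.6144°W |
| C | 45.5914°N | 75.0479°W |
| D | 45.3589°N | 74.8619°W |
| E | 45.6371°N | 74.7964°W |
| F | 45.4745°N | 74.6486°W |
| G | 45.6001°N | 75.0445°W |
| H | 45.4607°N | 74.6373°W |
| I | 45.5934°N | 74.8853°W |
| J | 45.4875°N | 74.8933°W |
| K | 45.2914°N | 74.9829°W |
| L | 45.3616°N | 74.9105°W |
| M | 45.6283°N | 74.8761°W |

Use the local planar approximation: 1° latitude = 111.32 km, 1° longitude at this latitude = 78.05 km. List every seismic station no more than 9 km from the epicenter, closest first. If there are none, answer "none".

Distances from 45.5606°N, 74.8964°W:
A: √((0.0761·111.32)² + (0.0651·78.05)²) = √(71.765499 + 25.817120) = 9.8784 km
B: √((0.0400·111.32)² + (0.2820·78.05)²) = √(19.827428 + 484.444502) = 22.4560 km
C: √((0.0308·111.32)² + (-0.1515·78.05)²) = √(11.755682 + 139.820574) = 12.3116 km
D: √((-0.2017·111.32)² + (0.0345·78.05)²) = √(504.148166 + 7.250768) = 22.6141 km
E: √((0.0765·111.32)² + (0.1000·78.05)²) = √(72.521915 + 60.918025) = 11.5516 km
F: √((-0.0861·111.32)² + (0.2478·78.05)²) = √(91.865554 + 374.066158) = 21.5855 km
G: √((0.0395·111.32)² + (-0.1481·78.05)²) = √(19.334840 + 133.615220) = 12.3673 km
H: √((-0.0999·111.32)² + (0.2591·78.05)²) = √(123.673705 + 408.959820) = 23.0789 km
I: √((0.0328·111.32)² + (0.0111·78.05)²) = √(13.331962 + 0.750571) = 3.7527 km
J: √((-0.0731·111.32)² + (0.0031·78.05)²) = √(66.218776 + 0.058542) = 8.1411 km
K: √((-0.2692·111.32)² + (-0.0865·78.05)²) = √(898.041706 + 45.580389) = 30.7184 km
L: √((-0.1990·111.32)² + (-0.0141·78.05)²) = √(490.741231 + 1.211111) = 22.1800 km
M: √((0.0677·111.32)² + (0.0203·78.05)²) = √(56.796782 + 2.510371) = 7.7011 km
Threshold 9 km: I (3.7527 km), M (7.7011 km), J (8.1411 km) are within range.

I, M, J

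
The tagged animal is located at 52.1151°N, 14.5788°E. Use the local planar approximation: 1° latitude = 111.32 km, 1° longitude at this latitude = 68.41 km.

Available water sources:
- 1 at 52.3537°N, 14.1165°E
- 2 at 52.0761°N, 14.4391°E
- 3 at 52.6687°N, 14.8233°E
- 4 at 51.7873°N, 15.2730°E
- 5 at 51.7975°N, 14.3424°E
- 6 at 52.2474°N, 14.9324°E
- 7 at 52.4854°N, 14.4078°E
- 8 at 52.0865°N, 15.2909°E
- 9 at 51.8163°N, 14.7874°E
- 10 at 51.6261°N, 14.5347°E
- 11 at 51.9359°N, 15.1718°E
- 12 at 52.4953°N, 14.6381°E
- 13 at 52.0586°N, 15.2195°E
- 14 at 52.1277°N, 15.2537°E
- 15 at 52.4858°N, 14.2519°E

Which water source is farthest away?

3

Distances from 52.1151°N, 14.5788°E:
1: √((0.2386·111.32)² + (-0.4623·68.41)²) = √(705.484171 + 1000.200271) = 41.2999 km
2: √((-0.0390·111.32)² + (-0.1397·68.41)²) = √(18.848449 + 91.333898) = 10.4968 km
3: √((0.5536·111.32)² + (0.2445·68.41)²) = √(3797.856562 + 279.767272) = 63.8563 km
4: √((-0.3278·111.32)² + (0.6942·68.41)²) = √(1331.570895 + 2255.321186) = 59.8907 km
5: √((-0.3176·111.32)² + (-0.2364·68.41)²) = √(1249.992430 + 261.537595) = 38.8784 km
6: √((0.1323·111.32)² + (0.3536·68.41)²) = √(216.903262 + 585.145263) = 28.3205 km
7: √((0.3703·111.32)² + (-0.1710·68.41)²) = √(1699.236465 + 136.845778) = 42.8495 km
8: √((-0.0286·111.32)² + (0.7121·68.41)²) = √(10.136277 + 2373.127939) = 48.8187 km
9: √((-0.2988·111.32)² + (0.2086·68.41)²) = √(1106.388318 + 203.642204) = 36.1943 km
10: √((-0.4890·111.32)² + (-0.0441·68.41)²) = √(2963.221483 + 9.101571) = 54.5190 km
11: √((-0.1792·111.32)² + (0.5930·68.41)²) = √(397.944408 + 1645.692036) = 45.2066 km
12: √((0.3802·111.32)² + (0.0593·68.41)²) = √(1791.309464 + 16.456920) = 42.5178 km
13: √((-0.0565·111.32)² + (0.6407·68.41)²) = √(39.558817 + 1921.094059) = 44.2793 km
14: √((0.0126·111.32)² + (0.6749·68.41)²) = √(1.967377 + 2131.660497) = 46.1912 km
15: √((0.3707·111.32)² + (-0.3269·68.41)²) = √(1702.909496 + 500.114011) = 46.9364 km
Maximum: 3 at 63.8563 km.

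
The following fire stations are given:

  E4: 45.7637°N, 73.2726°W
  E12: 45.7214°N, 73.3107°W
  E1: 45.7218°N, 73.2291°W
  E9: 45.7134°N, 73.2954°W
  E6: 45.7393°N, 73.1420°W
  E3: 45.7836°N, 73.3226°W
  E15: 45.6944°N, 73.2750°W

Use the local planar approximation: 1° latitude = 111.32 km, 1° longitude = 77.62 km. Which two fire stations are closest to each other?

E12 and E9

Pairwise distances:
E4–E12: 5.5605 km
E4–E1: 5.7582 km
E4–E9: 5.8724 km
E4–E6: 10.4948 km
E4–E3: 4.4687 km
E4–E15: 7.7167 km
E12–E1: 6.3339 km
E12–E9: 1.4844 km
E12–E6: 13.2452 km
E12–E3: 6.9854 km
E12–E15: 4.0881 km
E1–E9: 5.2305 km
E1–E6: 7.0358 km
E1–E3: 10.0000 km
E1–E15: 4.6901 km
E9–E6: 12.2510 km
E9–E3: 8.0948 km
E9–E15: 2.6421 km
E6–E3: 14.8603 km
E6–E15: 11.4698 km
E3–E15: 10.5948 km
Closest pair: E12–E9 at 1.4844 km.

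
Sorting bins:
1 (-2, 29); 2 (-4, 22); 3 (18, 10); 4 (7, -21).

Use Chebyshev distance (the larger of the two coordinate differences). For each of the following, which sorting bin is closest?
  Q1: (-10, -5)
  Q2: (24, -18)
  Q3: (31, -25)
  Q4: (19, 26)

Q1→4; Q2→4; Q3→4; Q4→3

Q1 at (-10, -5):
  1: max(|8|, |34|) = 34
  2: max(|6|, |27|) = 27
  3: max(|28|, |15|) = 28
  4: max(|17|, |-16|) = 17
  → nearest: 4 (17)
Q2 at (24, -18):
  1: max(|-26|, |47|) = 47
  2: max(|-28|, |40|) = 40
  3: max(|-6|, |28|) = 28
  4: max(|-17|, |-3|) = 17
  → nearest: 4 (17)
Q3 at (31, -25):
  1: max(|-33|, |54|) = 54
  2: max(|-35|, |47|) = 47
  3: max(|-13|, |35|) = 35
  4: max(|-24|, |4|) = 24
  → nearest: 4 (24)
Q4 at (19, 26):
  1: max(|-21|, |3|) = 21
  2: max(|-23|, |-4|) = 23
  3: max(|-1|, |-16|) = 16
  4: max(|-12|, |-47|) = 47
  → nearest: 3 (16)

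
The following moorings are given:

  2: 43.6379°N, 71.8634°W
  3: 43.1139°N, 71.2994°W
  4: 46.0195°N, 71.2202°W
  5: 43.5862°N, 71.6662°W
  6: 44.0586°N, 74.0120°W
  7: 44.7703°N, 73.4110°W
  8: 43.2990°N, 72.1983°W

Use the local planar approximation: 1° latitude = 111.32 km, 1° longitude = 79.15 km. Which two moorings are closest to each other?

Pairwise distances:
2–3: 73.4532 km
2–4: 269.9634 km
2–5: 16.6356 km
2–6: 176.3923 km
2–7: 175.7704 km
2–8: 46.1077 km
3–4: 323.5121 km
3–5: 60.0596 km
3–6: 239.0743 km
3–7: 248.8641 km
3–8: 74.0716 km
4–5: 273.1655 km
4–6: 310.6084 km
4–7: 222.2749 km
4–8: 312.5845 km
5–6: 192.9736 km
5–7: 190.9104 km
5–8: 52.8761 km
6–7: 92.4102 km
6–8: 166.6074 km
7–8: 189.8387 km
Closest pair: 2–5 at 16.6356 km.

2 and 5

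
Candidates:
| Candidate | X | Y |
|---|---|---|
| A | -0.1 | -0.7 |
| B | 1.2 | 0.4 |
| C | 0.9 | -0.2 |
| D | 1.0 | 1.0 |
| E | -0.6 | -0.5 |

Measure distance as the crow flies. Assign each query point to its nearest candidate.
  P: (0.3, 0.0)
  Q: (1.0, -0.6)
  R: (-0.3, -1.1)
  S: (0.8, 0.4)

P→C; Q→C; R→A; S→B

P at (0.3, 0.0):
  A: √((-0.4)² + (-0.7)²) = √(0.160000 + 0.490000) = 0.8062
  B: √((0.9)² + (0.4)²) = √(0.810000 + 0.160000) = 0.9849
  C: √((0.6)² + (-0.2)²) = √(0.360000 + 0.040000) = 0.6325
  D: √((0.7)² + (1.0)²) = √(0.490000 + 1.000000) = 1.2207
  E: √((-0.9)² + (-0.5)²) = √(0.810000 + 0.250000) = 1.0296
  → nearest: C (0.6325)
Q at (1.0, -0.6):
  A: √((-1.1)² + (-0.1)²) = √(1.210000 + 0.010000) = 1.1045
  B: √((0.2)² + (1.0)²) = √(0.040000 + 1.000000) = 1.0198
  C: √((-0.1)² + (0.4)²) = √(0.010000 + 0.160000) = 0.4123
  D: √((0.0)² + (1.6)²) = √(0.000000 + 2.560000) = 1.6000
  E: √((-1.6)² + (0.1)²) = √(2.560000 + 0.010000) = 1.6031
  → nearest: C (0.4123)
R at (-0.3, -1.1):
  A: √((0.2)² + (0.4)²) = √(0.040000 + 0.160000) = 0.4472
  B: √((1.5)² + (1.5)²) = √(2.250000 + 2.250000) = 2.1213
  C: √((1.2)² + (0.9)²) = √(1.440000 + 0.810000) = 1.5000
  D: √((1.3)² + (2.1)²) = √(1.690000 + 4.410000) = 2.4698
  E: √((-0.3)² + (0.6)²) = √(0.090000 + 0.360000) = 0.6708
  → nearest: A (0.4472)
S at (0.8, 0.4):
  A: √((-0.9)² + (-1.1)²) = √(0.810000 + 1.210000) = 1.4213
  B: √((0.4)² + (0.0)²) = √(0.160000 + 0.000000) = 0.4000
  C: √((0.1)² + (-0.6)²) = √(0.010000 + 0.360000) = 0.6083
  D: √((0.2)² + (0.6)²) = √(0.040000 + 0.360000) = 0.6325
  E: √((-1.4)² + (-0.9)²) = √(1.960000 + 0.810000) = 1.6643
  → nearest: B (0.4000)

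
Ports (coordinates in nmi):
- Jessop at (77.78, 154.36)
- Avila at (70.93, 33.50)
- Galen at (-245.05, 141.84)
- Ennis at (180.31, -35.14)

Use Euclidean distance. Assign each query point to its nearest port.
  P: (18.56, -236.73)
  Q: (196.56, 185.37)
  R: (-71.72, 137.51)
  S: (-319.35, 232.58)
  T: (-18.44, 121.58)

P at (18.56, -236.73):
  Jessop: 395.55 nmi
  Avila: 275.26 nmi
  Galen: 461.31 nmi
  Ennis: 258.46 nmi
  → nearest: Ennis (258.46 nmi)
Q at (196.56, 185.37):
  Jessop: 122.76 nmi
  Avila: 197.10 nmi
  Galen: 443.75 nmi
  Ennis: 221.11 nmi
  → nearest: Jessop (122.76 nmi)
R at (-71.72, 137.51):
  Jessop: 150.45 nmi
  Avila: 176.54 nmi
  Galen: 173.38 nmi
  Ennis: 305.49 nmi
  → nearest: Jessop (150.45 nmi)
S at (-319.35, 232.58):
  Jessop: 404.76 nmi
  Avila: 438.12 nmi
  Galen: 117.28 nmi
  Ennis: 566.86 nmi
  → nearest: Galen (117.28 nmi)
T at (-18.44, 121.58):
  Jessop: 101.65 nmi
  Avila: 125.48 nmi
  Galen: 227.51 nmi
  Ennis: 253.11 nmi
  → nearest: Jessop (101.65 nmi)

P→Ennis; Q→Jessop; R→Jessop; S→Galen; T→Jessop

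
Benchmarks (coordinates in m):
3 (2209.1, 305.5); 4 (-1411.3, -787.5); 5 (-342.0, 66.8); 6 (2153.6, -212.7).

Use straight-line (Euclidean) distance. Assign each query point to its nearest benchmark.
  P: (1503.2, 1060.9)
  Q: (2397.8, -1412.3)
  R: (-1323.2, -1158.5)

P at (1503.2, 1060.9):
  3: √((705.9)² + (-755.4)²) = √(498294.810 + 570629.160) = 1033.9 m
  4: √((-2914.5)² + (-1848.4)²) = √(8494310.250 + 3416582.560) = 3451.2 m
  5: √((-1845.2)² + (-994.1)²) = √(3404763.040 + 988234.810) = 2095.9 m
  6: √((650.4)² + (-1273.6)²) = √(423020.160 + 1622056.960) = 1430.1 m
  → nearest: 3 (1033.9 m)
Q at (2397.8, -1412.3):
  3: √((-188.7)² + (1717.8)²) = √(35607.690 + 2950836.840) = 1728.1 m
  4: √((-3809.1)² + (624.8)²) = √(14509242.810 + 390375.040) = 3860.0 m
  5: √((-2739.8)² + (1479.1)²) = √(7506504.040 + 2187736.810) = 3113.6 m
  6: √((-244.2)² + (1199.6)²) = √(59633.640 + 1439040.160) = 1224.2 m
  → nearest: 6 (1224.2 m)
R at (-1323.2, -1158.5):
  3: √((3532.3)² + (1464.0)²) = √(12477143.290 + 2143296.000) = 3823.7 m
  4: √((-88.1)² + (371.0)²) = √(7761.610 + 137641.000) = 381.3 m
  5: √((981.2)² + (1225.3)²) = √(962753.440 + 1501360.090) = 1569.7 m
  6: √((3476.8)² + (945.8)²) = √(12088138.240 + 894537.640) = 3603.1 m
  → nearest: 4 (381.3 m)

P→3; Q→6; R→4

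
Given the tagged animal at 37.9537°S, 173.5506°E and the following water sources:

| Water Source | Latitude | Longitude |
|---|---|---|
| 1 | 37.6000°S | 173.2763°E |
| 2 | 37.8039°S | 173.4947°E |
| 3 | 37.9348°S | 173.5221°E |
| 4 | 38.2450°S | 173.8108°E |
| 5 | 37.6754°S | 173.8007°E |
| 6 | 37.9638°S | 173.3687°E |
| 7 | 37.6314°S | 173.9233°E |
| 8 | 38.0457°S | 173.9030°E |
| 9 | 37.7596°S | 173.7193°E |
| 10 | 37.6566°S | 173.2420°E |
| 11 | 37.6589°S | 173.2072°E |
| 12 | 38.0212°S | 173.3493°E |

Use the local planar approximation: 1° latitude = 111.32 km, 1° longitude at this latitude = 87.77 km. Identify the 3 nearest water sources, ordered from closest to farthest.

3, 6, 2

Distances from 37.9537°S, 173.5506°E:
1: √((0.3537·111.32)² + (-0.2743·87.77)²) = √(1550.302741 + 579.620600) = 46.1511 km
2: √((0.1498·111.32)² + (-0.0559·87.77)²) = √(278.080171 + 24.072202) = 17.3825 km
3: √((0.0189·111.32)² + (-0.0285·87.77)²) = √(4.426597 + 6.257227) = 3.2686 km
4: √((-0.2913·111.32)² + (0.2602·87.77)²) = √(1051.543794 + 521.563008) = 39.6624 km
5: √((0.2783·111.32)² + (0.2501·87.77)²) = √(959.782458 + 481.858562) = 37.9689 km
6: √((-0.0101·111.32)² + (-0.1819·87.77)²) = √(1.264122 + 254.892816) = 16.0049 km
7: √((0.3223·111.32)² + (0.3727·87.77)²) = √(1287.262170 + 1070.067028) = 48.5523 km
8: √((-0.0920·111.32)² + (0.3524·87.77)²) = √(104.887093 + 956.674055) = 32.5816 km
9: √((0.1941·111.32)² + (0.1687·87.77)²) = √(466.871610 + 219.241297) = 26.1938 km
10: √((0.2971·111.32)² + (-0.3086·87.77)²) = √(1093.834706 + 733.641753) = 42.7490 km
11: √((0.2948·111.32)² + (-0.3434·87.77)²) = √(1076.964415 + 908.432741) = 44.5578 km
12: √((-0.0675·111.32)² + (-0.2013·87.77)²) = √(56.461699 + 312.161793) = 19.1996 km
Sorted: 3 (3.2686 km) < 6 (16.0049 km) < 2 (17.3825 km) < 12 (19.1996 km) < 9 (26.1938 km) < …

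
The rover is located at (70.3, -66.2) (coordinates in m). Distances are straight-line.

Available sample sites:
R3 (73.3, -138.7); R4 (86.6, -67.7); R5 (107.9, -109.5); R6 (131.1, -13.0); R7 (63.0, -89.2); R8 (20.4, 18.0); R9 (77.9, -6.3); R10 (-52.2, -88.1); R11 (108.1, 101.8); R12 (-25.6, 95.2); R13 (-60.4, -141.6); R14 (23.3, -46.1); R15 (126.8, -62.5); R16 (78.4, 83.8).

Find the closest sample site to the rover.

Distances from (70.3, -66.2):
R3: √((3.0)² + (-72.5)²) = √(9.000 + 5256.250) = 72.6 m
R4: √((16.3)² + (-1.5)²) = √(265.690 + 2.250) = 16.4 m
R5: √((37.6)² + (-43.3)²) = √(1413.760 + 1874.890) = 57.3 m
R6: √((60.8)² + (53.2)²) = √(3696.640 + 2830.240) = 80.8 m
R7: √((-7.3)² + (-23.0)²) = √(53.290 + 529.000) = 24.1 m
R8: √((-49.9)² + (84.2)²) = √(2490.010 + 7089.640) = 97.9 m
R9: √((7.6)² + (59.9)²) = √(57.760 + 3588.010) = 60.4 m
R10: √((-122.5)² + (-21.9)²) = √(15006.250 + 479.610) = 124.4 m
R11: √((37.8)² + (168.0)²) = √(1428.840 + 28224.000) = 172.2 m
R12: √((-95.9)² + (161.4)²) = √(9196.810 + 26049.960) = 187.7 m
R13: √((-130.7)² + (-75.4)²) = √(17082.490 + 5685.160) = 150.9 m
R14: √((-47.0)² + (20.1)²) = √(2209.000 + 404.010) = 51.1 m
R15: √((56.5)² + (3.7)²) = √(3192.250 + 13.690) = 56.6 m
R16: √((8.1)² + (150.0)²) = √(65.610 + 22500.000) = 150.2 m
Minimum: R4 at 16.4 m.

R4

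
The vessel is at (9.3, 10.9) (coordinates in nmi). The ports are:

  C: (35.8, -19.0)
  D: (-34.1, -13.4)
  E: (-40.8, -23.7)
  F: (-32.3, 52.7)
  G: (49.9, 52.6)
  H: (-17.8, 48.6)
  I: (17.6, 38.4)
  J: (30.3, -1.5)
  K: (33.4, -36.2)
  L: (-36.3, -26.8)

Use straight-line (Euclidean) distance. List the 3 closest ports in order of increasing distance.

Distances from (9.3, 10.9):
C: √((26.5)² + (-29.9)²) = √(702.250 + 894.010) = 40.0 nmi
D: √((-43.4)² + (-24.3)²) = √(1883.560 + 590.490) = 49.7 nmi
E: √((-50.1)² + (-34.6)²) = √(2510.010 + 1197.160) = 60.9 nmi
F: √((-41.6)² + (41.8)²) = √(1730.560 + 1747.240) = 59.0 nmi
G: √((40.6)² + (41.7)²) = √(1648.360 + 1738.890) = 58.2 nmi
H: √((-27.1)² + (37.7)²) = √(734.410 + 1421.290) = 46.4 nmi
I: √((8.3)² + (27.5)²) = √(68.890 + 756.250) = 28.7 nmi
J: √((21.0)² + (-12.4)²) = √(441.000 + 153.760) = 24.4 nmi
K: √((24.1)² + (-47.1)²) = √(580.810 + 2218.410) = 52.9 nmi
L: √((-45.6)² + (-37.7)²) = √(2079.360 + 1421.290) = 59.2 nmi
Sorted: J (24.4 nmi) < I (28.7 nmi) < C (40.0 nmi) < H (46.4 nmi) < D (49.7 nmi) < …

J, I, C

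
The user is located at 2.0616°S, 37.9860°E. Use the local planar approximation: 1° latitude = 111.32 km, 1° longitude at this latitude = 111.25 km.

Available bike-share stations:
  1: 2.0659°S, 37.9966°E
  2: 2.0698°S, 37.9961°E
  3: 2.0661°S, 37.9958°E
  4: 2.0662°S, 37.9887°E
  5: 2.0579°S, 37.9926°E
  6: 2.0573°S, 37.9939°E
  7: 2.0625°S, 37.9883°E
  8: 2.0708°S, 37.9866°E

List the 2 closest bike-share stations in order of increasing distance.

Distances from 2.0616°S, 37.9860°E:
1: 1.2727 km
2: 1.4477 km
3: 1.1998 km
4: 0.5937 km
5: 0.8419 km
6: 1.0008 km
7: 0.2748 km
8: 1.0263 km
Sorted: 7 (0.2748 km) < 4 (0.5937 km) < 5 (0.8419 km) < 6 (1.0008 km) < …

7, 4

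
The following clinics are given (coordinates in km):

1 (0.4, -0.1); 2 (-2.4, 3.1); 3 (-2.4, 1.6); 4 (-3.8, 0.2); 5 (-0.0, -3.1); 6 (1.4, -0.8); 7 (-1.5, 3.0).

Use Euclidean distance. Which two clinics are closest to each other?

2 and 7

Pairwise distances:
1–2: √((-2.8)² + (3.2)²) = √(7.8400 + 10.2400) = 4.25 km
1–3: √((-2.8)² + (1.7)²) = √(7.8400 + 2.8900) = 3.28 km
1–4: √((-4.2)² + (0.3)²) = √(17.6400 + 0.0900) = 4.21 km
1–5: √((-0.4)² + (-3.0)²) = √(0.1600 + 9.0000) = 3.03 km
1–6: √((1.0)² + (-0.7)²) = √(1.0000 + 0.4900) = 1.22 km
1–7: √((-1.9)² + (3.1)²) = √(3.6100 + 9.6100) = 3.64 km
2–3: √((0.0)² + (-1.5)²) = √(0.0000 + 2.2500) = 1.50 km
2–4: √((-1.4)² + (-2.9)²) = √(1.9600 + 8.4100) = 3.22 km
2–5: √((2.4)² + (-6.2)²) = √(5.7600 + 38.4400) = 6.65 km
2–6: √((3.8)² + (-3.9)²) = √(14.4400 + 15.2100) = 5.45 km
2–7: √((0.9)² + (-0.1)²) = √(0.8100 + 0.0100) = 0.91 km
3–4: √((-1.4)² + (-1.4)²) = √(1.9600 + 1.9600) = 1.98 km
3–5: √((2.4)² + (-4.7)²) = √(5.7600 + 22.0900) = 5.28 km
3–6: √((3.8)² + (-2.4)²) = √(14.4400 + 5.7600) = 4.49 km
3–7: √((0.9)² + (1.4)²) = √(0.8100 + 1.9600) = 1.66 km
4–5: √((3.8)² + (-3.3)²) = √(14.4400 + 10.8900) = 5.03 km
4–6: √((5.2)² + (-1.0)²) = √(27.0400 + 1.0000) = 5.30 km
4–7: √((2.3)² + (2.8)²) = √(5.2900 + 7.8400) = 3.62 km
5–6: √((1.4)² + (2.3)²) = √(1.9600 + 5.2900) = 2.69 km
5–7: √((-1.5)² + (6.1)²) = √(2.2500 + 37.2100) = 6.28 km
6–7: √((-2.9)² + (3.8)²) = √(8.4100 + 14.4400) = 4.78 km
Closest pair: 2–7 at 0.91 km.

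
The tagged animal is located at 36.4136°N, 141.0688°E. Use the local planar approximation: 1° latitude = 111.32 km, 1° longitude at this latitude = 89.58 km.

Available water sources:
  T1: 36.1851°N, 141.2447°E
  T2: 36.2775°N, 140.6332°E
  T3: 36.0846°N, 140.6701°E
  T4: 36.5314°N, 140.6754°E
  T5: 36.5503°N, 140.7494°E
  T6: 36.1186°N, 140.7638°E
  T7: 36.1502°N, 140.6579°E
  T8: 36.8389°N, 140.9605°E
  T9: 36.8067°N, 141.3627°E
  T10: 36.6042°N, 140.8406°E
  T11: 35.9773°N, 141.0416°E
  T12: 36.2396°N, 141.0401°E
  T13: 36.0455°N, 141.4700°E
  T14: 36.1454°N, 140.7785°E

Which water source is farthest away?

T13

Distances from 36.4136°N, 141.0688°E:
T1: √((-0.2285·111.32)² + (0.1759·89.58)²) = √(647.021637 + 248.286894) = 29.9217 km
T2: √((-0.1361·111.32)² + (-0.4356·89.58)²) = √(229.542256 + 1522.642187) = 41.8591 km
T3: √((-0.3290·111.32)² + (-0.3987·89.58)²) = √(1341.337886 + 1275.600226) = 51.1560 km
T4: √((0.1178·111.32)² + (-0.3934·89.58)²) = √(171.963777 + 1241.912011) = 37.6015 km
T5: √((0.1367·111.32)² + (-0.3194·89.58)²) = √(231.570602 + 818.638075) = 32.4069 km
T6: √((-0.2950·111.32)² + (-0.3050·89.58)²) = √(1078.426192 + 746.486220) = 42.7190 km
T7: √((-0.2634·111.32)² + (-0.4109·89.58)²) = √(859.761387 + 1354.859930) = 47.0598 km
T8: √((0.4253·111.32)² + (-0.1083·89.58)²) = √(2241.491833 + 94.119374) = 48.3282 km
T9: √((0.3931·111.32)² + (0.2939·89.58)²) = √(1914.928148 + 693.140521) = 51.0693 km
T10: √((0.1906·111.32)² + (-0.2282·89.58)²) = √(450.186210 + 417.881742) = 29.4630 km
T11: √((-0.4363·111.32)² + (-0.0272·89.58)²) = √(2358.939601 + 5.936903) = 48.6300 km
T12: √((-0.1740·111.32)² + (-0.0287·89.58)²) = √(375.184503 + 6.609763) = 19.5396 km
T13: √((-0.3681·111.32)² + (0.4012·89.58)²) = √(1679.105678 + 1291.647373) = 54.5046 km
T14: √((-0.2682·111.32)² + (-0.2903·89.58)²) = √(891.382169 + 676.263874) = 39.5935 km
Maximum: T13 at 54.5046 km.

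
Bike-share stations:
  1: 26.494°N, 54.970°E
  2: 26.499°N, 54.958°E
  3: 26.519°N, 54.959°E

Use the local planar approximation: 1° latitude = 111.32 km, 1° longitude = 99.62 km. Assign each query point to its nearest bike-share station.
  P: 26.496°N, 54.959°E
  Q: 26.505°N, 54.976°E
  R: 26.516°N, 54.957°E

P at 26.496°N, 54.959°E:
  1: 1.118 km
  2: 0.349 km
  3: 2.560 km
  → nearest: 2 (0.349 km)
Q at 26.505°N, 54.976°E:
  1: 1.363 km
  2: 1.914 km
  3: 2.302 km
  → nearest: 1 (1.363 km)
R at 26.516°N, 54.957°E:
  1: 2.770 km
  2: 1.895 km
  3: 0.389 km
  → nearest: 3 (0.389 km)

P→2; Q→1; R→3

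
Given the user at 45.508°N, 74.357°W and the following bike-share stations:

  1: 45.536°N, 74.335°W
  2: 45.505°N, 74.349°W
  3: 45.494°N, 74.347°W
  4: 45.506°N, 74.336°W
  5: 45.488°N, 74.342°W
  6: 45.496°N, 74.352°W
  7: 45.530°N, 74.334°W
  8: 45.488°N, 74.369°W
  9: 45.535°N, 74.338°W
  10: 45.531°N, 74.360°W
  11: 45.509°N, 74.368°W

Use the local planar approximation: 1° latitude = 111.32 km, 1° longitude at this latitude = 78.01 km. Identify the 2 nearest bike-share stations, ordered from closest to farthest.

Distances from 45.508°N, 74.357°W:
1: √((0.028·111.32)² + (0.022·78.01)²) = √(9.71544 + 2.94541) = 3.558 km
2: √((-0.003·111.32)² + (0.008·78.01)²) = √(0.11153 + 0.38948) = 0.708 km
3: √((-0.014·111.32)² + (0.010·78.01)²) = √(2.42886 + 0.60856) = 1.743 km
4: √((-0.002·111.32)² + (0.021·78.01)²) = √(0.04957 + 2.68373) = 1.653 km
5: √((-0.020·111.32)² + (0.015·78.01)²) = √(4.95686 + 1.36925) = 2.515 km
6: √((-0.012·111.32)² + (0.005·78.01)²) = √(1.78447 + 0.15214) = 1.392 km
7: √((0.022·111.32)² + (0.023·78.01)²) = √(5.99780 + 3.21926) = 3.036 km
8: √((-0.020·111.32)² + (-0.012·78.01)²) = √(4.95686 + 0.87632) = 2.415 km
9: √((0.027·111.32)² + (0.019·78.01)²) = √(9.03387 + 2.19689) = 3.351 km
10: √((0.023·111.32)² + (-0.003·78.01)²) = √(6.55544 + 0.05477) = 2.571 km
11: √((0.001·111.32)² + (-0.011·78.01)²) = √(0.01239 + 0.73635) = 0.865 km
Sorted: 2 (0.708 km) < 11 (0.865 km) < 6 (1.392 km) < 4 (1.653 km) < …

2, 11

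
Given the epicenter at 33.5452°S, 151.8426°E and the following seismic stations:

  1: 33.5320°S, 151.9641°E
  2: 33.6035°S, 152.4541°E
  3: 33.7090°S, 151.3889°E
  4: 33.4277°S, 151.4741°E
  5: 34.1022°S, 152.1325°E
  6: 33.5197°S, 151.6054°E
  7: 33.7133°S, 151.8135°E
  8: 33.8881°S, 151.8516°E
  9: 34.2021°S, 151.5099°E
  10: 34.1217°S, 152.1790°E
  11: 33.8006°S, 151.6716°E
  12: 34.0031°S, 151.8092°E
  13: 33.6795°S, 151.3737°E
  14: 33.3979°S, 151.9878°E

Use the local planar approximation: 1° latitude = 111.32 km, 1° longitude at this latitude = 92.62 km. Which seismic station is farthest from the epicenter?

9

Distances from 33.5452°S, 151.8426°E:
1: √((0.0132·111.32)² + (0.1215·92.62)²) = √(2.159207 + 126.637436) = 11.3489 km
2: √((-0.0583·111.32)² + (0.6115·92.62)²) = √(42.119529 + 3207.764495) = 57.0078 km
3: √((-0.1638·111.32)² + (-0.4537·92.62)²) = √(332.486633 + 1765.822767) = 45.8073 km
4: √((0.1175·111.32)² + (-0.3685·92.62)²) = √(171.089016 + 1164.888982) = 36.5510 km
5: √((-0.5570·111.32)² + (0.2899·92.62)²) = √(3844.649787 + 720.951391) = 67.5692 km
6: √((0.0255·111.32)² + (-0.2372·92.62)²) = √(8.057991 + 482.657348) = 22.1521 km
7: √((-0.1681·111.32)² + (-0.0291·92.62)²) = √(350.172327 + 7.264329) = 18.9060 km
8: √((-0.3429·111.32)² + (0.0090·92.62)²) = √(1457.073184 + 0.694856) = 38.1807 km
9: √((-0.6569·111.32)² + (-0.3327·92.62)²) = √(5347.427671 + 949.544134) = 79.3535 km
10: √((-0.5765·111.32)² + (0.3364·92.62)²) = √(4118.556409 + 970.781581) = 71.3396 km
11: √((-0.2554·111.32)² + (-0.1710·92.62)²) = √(808.329039 + 250.842878) = 32.5449 km
12: √((-0.4579·111.32)² + (-0.0334·92.62)²) = √(2598.290362 + 9.569792) = 51.0672 km
13: √((-0.1343·111.32)² + (-0.4689·92.62)²) = √(223.510752 + 1886.123034) = 45.9307 km
14: √((0.1473·111.32)² + (0.1452·92.62)²) = √(268.875907 + 180.860108) = 21.2070 km
Maximum: 9 at 79.3535 km.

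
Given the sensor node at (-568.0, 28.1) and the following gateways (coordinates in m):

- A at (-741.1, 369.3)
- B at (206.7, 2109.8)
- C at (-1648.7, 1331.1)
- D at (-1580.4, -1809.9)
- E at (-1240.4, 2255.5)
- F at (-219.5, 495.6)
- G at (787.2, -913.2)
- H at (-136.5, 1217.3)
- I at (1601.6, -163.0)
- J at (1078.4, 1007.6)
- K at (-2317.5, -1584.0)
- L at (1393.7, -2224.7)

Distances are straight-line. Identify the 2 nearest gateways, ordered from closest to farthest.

Distances from (-568.0, 28.1):
A: √((-173.1)² + (341.2)²) = √(29963.610 + 116417.440) = 382.6 m
B: √((774.7)² + (2081.7)²) = √(600160.090 + 4333474.890) = 2221.2 m
C: √((-1080.7)² + (1303.0)²) = √(1167912.490 + 1697809.000) = 1692.8 m
D: √((-1012.4)² + (-1838.0)²) = √(1024953.760 + 3378244.000) = 2098.4 m
E: √((-672.4)² + (2227.4)²) = √(452121.760 + 4961310.760) = 2326.7 m
F: √((348.5)² + (467.5)²) = √(121452.250 + 218556.250) = 583.1 m
G: √((1355.2)² + (-941.3)²) = √(1836567.040 + 886045.690) = 1650.0 m
H: √((431.5)² + (1189.2)²) = √(186192.250 + 1414196.640) = 1265.1 m
I: √((2169.6)² + (-191.1)²) = √(4707164.160 + 36519.210) = 2178.0 m
J: √((1646.4)² + (979.5)²) = √(2710632.960 + 959420.250) = 1915.7 m
K: √((-1749.5)² + (-1612.1)²) = √(3060750.250 + 2598866.410) = 2379.0 m
L: √((1961.7)² + (-2252.8)²) = √(3848266.890 + 5075107.840) = 2987.2 m
Sorted: A (382.6 m) < F (583.1 m) < H (1265.1 m) < G (1650.0 m) < …

A, F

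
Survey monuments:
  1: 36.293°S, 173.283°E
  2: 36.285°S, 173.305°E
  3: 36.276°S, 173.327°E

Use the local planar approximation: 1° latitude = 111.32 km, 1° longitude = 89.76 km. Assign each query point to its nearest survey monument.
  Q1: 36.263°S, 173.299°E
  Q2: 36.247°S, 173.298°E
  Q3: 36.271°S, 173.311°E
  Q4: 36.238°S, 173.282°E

Q1→2; Q2→3; Q3→3; Q4→2

Q1 at 36.263°S, 173.299°E:
  1: √((-0.030·111.32)² + (-0.016·89.76)²) = √(11.15293 + 2.06256) = 3.635 km
  2: √((-0.022·111.32)² + (0.006·89.76)²) = √(5.99780 + 0.29005) = 2.508 km
  3: √((-0.013·111.32)² + (0.028·89.76)²) = √(2.09427 + 6.31658) = 2.900 km
  → nearest: 2 (2.508 km)
Q2 at 36.247°S, 173.298°E:
  1: √((-0.046·111.32)² + (-0.015·89.76)²) = √(26.22177 + 1.81279) = 5.295 km
  2: √((-0.038·111.32)² + (0.007·89.76)²) = √(17.89425 + 0.39479) = 4.277 km
  3: √((-0.029·111.32)² + (0.029·89.76)²) = √(10.42179 + 6.77582) = 4.147 km
  → nearest: 3 (4.147 km)
Q3 at 36.271°S, 173.311°E:
  1: √((-0.022·111.32)² + (-0.028·89.76)²) = √(5.99780 + 6.31658) = 3.509 km
  2: √((-0.014·111.32)² + (-0.006·89.76)²) = √(2.42886 + 0.29005) = 1.649 km
  3: √((-0.005·111.32)² + (0.016·89.76)²) = √(0.30980 + 2.06256) = 1.540 km
  → nearest: 3 (1.540 km)
Q4 at 36.238°S, 173.282°E:
  1: √((-0.055·111.32)² + (0.001·89.76)²) = √(37.48623 + 0.00806) = 6.123 km
  2: √((-0.047·111.32)² + (0.023·89.76)²) = √(27.37424 + 4.26208) = 5.625 km
  3: √((-0.038·111.32)² + (0.045·89.76)²) = √(17.89425 + 16.31514) = 5.849 km
  → nearest: 2 (5.625 km)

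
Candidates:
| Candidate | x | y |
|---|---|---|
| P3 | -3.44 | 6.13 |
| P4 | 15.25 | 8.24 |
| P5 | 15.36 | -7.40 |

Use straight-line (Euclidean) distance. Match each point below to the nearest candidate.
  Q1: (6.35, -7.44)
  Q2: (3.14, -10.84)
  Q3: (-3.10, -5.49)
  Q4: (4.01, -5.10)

Q1→P5; Q2→P5; Q3→P3; Q4→P5

Q1 at (6.35, -7.44):
  P3: √((-9.79)² + (13.57)²) = √(95.8441 + 184.1449) = 16.73
  P4: √((8.90)² + (15.68)²) = √(79.2100 + 245.8624) = 18.03
  P5: √((9.01)² + (0.04)²) = √(81.1801 + 0.0016) = 9.01
  → nearest: P5 (9.01)
Q2 at (3.14, -10.84):
  P3: √((-6.58)² + (16.97)²) = √(43.2964 + 287.9809) = 18.20
  P4: √((12.11)² + (19.08)²) = √(146.6521 + 364.0464) = 22.60
  P5: √((12.22)² + (3.44)²) = √(149.3284 + 11.8336) = 12.69
  → nearest: P5 (12.69)
Q3 at (-3.10, -5.49):
  P3: √((-0.34)² + (11.62)²) = √(0.1156 + 135.0244) = 11.62
  P4: √((18.35)² + (13.73)²) = √(336.7225 + 188.5129) = 22.92
  P5: √((18.46)² + (-1.91)²) = √(340.7716 + 3.6481) = 18.56
  → nearest: P3 (11.62)
Q4 at (4.01, -5.10):
  P3: √((-7.45)² + (11.23)²) = √(55.5025 + 126.1129) = 13.48
  P4: √((11.24)² + (13.34)²) = √(126.3376 + 177.9556) = 17.44
  P5: √((11.35)² + (-2.30)²) = √(128.8225 + 5.2900) = 11.58
  → nearest: P5 (11.58)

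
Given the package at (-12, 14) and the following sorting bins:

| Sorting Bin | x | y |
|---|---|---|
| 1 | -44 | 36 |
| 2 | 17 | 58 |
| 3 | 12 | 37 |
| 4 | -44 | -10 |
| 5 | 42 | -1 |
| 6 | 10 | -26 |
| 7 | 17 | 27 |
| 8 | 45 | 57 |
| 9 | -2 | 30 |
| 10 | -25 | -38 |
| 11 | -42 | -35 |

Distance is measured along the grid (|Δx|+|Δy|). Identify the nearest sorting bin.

Distances from (-12, 14):
1: |-32| + |22| = 32 + 22 = 54
2: |29| + |44| = 29 + 44 = 73
3: |24| + |23| = 24 + 23 = 47
4: |-32| + |-24| = 32 + 24 = 56
5: |54| + |-15| = 54 + 15 = 69
6: |22| + |-40| = 22 + 40 = 62
7: |29| + |13| = 29 + 13 = 42
8: |57| + |43| = 57 + 43 = 100
9: |10| + |16| = 10 + 16 = 26
10: |-13| + |-52| = 13 + 52 = 65
11: |-30| + |-49| = 30 + 49 = 79
Minimum: 9 at 26.

9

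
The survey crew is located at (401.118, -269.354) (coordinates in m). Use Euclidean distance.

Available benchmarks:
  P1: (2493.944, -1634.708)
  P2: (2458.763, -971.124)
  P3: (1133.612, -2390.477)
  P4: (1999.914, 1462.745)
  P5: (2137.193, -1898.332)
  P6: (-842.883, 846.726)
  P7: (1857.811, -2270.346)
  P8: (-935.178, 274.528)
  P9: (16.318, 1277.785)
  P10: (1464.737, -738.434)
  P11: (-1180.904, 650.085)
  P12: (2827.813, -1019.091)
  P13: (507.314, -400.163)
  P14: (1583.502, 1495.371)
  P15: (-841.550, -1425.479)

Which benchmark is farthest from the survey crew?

Distances from (401.118, -269.354):
P1: √((2092.826)² + (-1365.354)²) = √(4379920.66628 + 1864191.54532) = 2498.822 m
P2: √((2057.645)² + (-701.770)²) = √(4233902.94602 + 492481.13290) = 2174.025 m
P3: √((732.494)² + (-2121.123)²) = √(536547.46004 + 4499162.78113) = 2244.039 m
P4: √((1598.796)² + (1732.099)²) = √(2556148.64962 + 3000166.94580) = 2357.184 m
P5: √((1736.075)² + (-1628.978)²) = √(3013956.40563 + 2653569.32448) = 2380.657 m
P6: √((-1244.001)² + (1116.080)²) = √(1547538.48800 + 1245634.56640) = 1671.279 m
P7: √((1456.693)² + (-2000.992)²) = √(2121954.49625 + 4003968.98406) = 2475.060 m
P8: √((-1336.296)² + (543.882)²) = √(1785686.99962 + 295807.62992) = 1442.739 m
P9: √((-384.800)² + (1547.139)²) = √(148071.04000 + 2393639.08532) = 1594.274 m
P10: √((1063.619)² + (-469.080)²) = √(1131285.37716 + 220036.04640) = 1162.464 m
P11: √((-1582.022)² + (919.439)²) = √(2502793.60848 + 845368.07472) = 1829.798 m
P12: √((2426.695)² + (-749.737)²) = √(5888848.62303 + 562105.56917) = 2539.873 m
P13: √((106.196)² + (-130.809)²) = √(11277.59042 + 17110.99448) = 168.489 m
P14: √((1182.384)² + (1764.725)²) = √(1398031.92346 + 3114254.32563) = 2124.214 m
P15: √((-1242.668)² + (-1156.125)²) = √(1544223.75822 + 1336625.01562) = 1697.306 m
Maximum: P12 at 2539.873 m.

P12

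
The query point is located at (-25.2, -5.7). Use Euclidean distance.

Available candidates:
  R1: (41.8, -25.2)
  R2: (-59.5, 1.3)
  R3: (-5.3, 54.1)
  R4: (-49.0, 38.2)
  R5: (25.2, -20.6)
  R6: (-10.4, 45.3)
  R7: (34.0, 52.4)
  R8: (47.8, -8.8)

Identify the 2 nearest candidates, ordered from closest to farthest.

R2, R4

Distances from (-25.2, -5.7):
R1: √((67.0)² + (-19.5)²) = √(4489.000 + 380.250) = 69.8
R2: √((-34.3)² + (7.0)²) = √(1176.490 + 49.000) = 35.0
R3: √((19.9)² + (59.8)²) = √(396.010 + 3576.040) = 63.0
R4: √((-23.8)² + (43.9)²) = √(566.440 + 1927.210) = 49.9
R5: √((50.4)² + (-14.9)²) = √(2540.160 + 222.010) = 52.6
R6: √((14.8)² + (51.0)²) = √(219.040 + 2601.000) = 53.1
R7: √((59.2)² + (58.1)²) = √(3504.640 + 3375.610) = 82.9
R8: √((73.0)² + (-3.1)²) = √(5329.000 + 9.610) = 73.1
Sorted: R2 (35.0) < R4 (49.9) < R5 (52.6) < R6 (53.1) < …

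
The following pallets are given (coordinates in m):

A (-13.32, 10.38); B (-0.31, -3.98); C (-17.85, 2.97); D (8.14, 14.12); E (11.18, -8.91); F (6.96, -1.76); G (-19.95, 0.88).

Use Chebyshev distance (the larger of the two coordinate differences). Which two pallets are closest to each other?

C and G

Pairwise distances:
C–G: max(|-2.10|, |-2.09|) = 2.10 m
E–F: max(|-4.22|, |7.15|) = 7.15 m
B–F: max(|7.27|, |2.22|) = 7.27 m
A–C: max(|-4.53|, |-7.41|) = 7.41 m
A–G: max(|-6.63|, |-9.50|) = 9.50 m
B–E: max(|11.49|, |-4.93|) = 11.49 m
A–B: max(|13.01|, |-14.36|) = 14.36 m
D–F: max(|-1.18|, |-15.88|) = 15.88 m
B–C: max(|-17.54|, |6.95|) = 17.54 m
B–D: max(|8.45|, |18.10|) = 18.10 m
B–G: max(|-19.64|, |4.86|) = 19.64 m
A–F: max(|20.28|, |-12.14|) = 20.28 m
A–D: max(|21.46|, |3.74|) = 21.46 m
D–E: max(|3.04|, |-23.03|) = 23.03 m
A–E: max(|24.50|, |-19.29|) = 24.50 m
C–F: max(|24.81|, |-4.73|) = 24.81 m
C–D: max(|25.99|, |11.15|) = 25.99 m
F–G: max(|-26.91|, |2.64|) = 26.91 m
D–G: max(|-28.09|, |-13.24|) = 28.09 m
C–E: max(|29.03|, |-11.88|) = 29.03 m
E–G: max(|-31.13|, |9.79|) = 31.13 m
Closest pair: C–G at 2.10 m.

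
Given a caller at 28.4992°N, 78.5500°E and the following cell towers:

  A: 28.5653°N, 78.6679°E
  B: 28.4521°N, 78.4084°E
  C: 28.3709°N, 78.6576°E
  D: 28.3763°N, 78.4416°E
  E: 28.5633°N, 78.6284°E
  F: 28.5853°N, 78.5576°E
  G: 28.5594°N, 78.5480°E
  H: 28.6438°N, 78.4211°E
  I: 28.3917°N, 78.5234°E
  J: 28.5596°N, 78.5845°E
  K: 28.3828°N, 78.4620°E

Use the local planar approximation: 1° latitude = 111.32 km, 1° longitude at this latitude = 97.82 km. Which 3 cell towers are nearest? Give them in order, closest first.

Distances from 28.4992°N, 78.5500°E:
A: √((0.0661·111.32)² + (0.1179·97.82)²) = √(54.143872 + 133.009582) = 13.6804 km
B: √((-0.0471·111.32)² + (-0.1416·97.82)²) = √(27.490853 + 191.858844) = 14.8105 km
C: √((-0.1283·111.32)² + (0.1076·97.82)²) = √(203.985693 + 110.784719) = 17.7418 km
D: √((-0.1229·111.32)² + (-0.1084·97.82)²) = √(187.176000 + 112.438199) = 17.3094 km
E: √((0.0641·111.32)² + (0.0784·97.82)²) = √(50.916959 + 58.814911) = 10.4753 km
F: √((0.0861·111.32)² + (0.0076·97.82)²) = √(91.865554 + 0.552691) = 9.6134 km
G: √((0.0602·111.32)² + (-0.0020·97.82)²) = √(44.909620 + 0.038275) = 6.7043 km
H: √((0.1446·111.32)² + (-0.1289·97.82)²) = √(259.109288 + 158.986831) = 20.4474 km
I: √((-0.1075·111.32)² + (-0.0266·97.82)²) = √(143.206696 + 6.770466) = 12.2465 km
J: √((0.0604·111.32)² + (0.0345·97.82)²) = √(45.208518 + 11.389208) = 7.5231 km
K: √((-0.1164·111.32)² + (-0.0880·97.82)²) = √(167.900642 + 74.100419) = 15.5564 km
Sorted: G (6.7043 km) < J (7.5231 km) < F (9.6134 km) < E (10.4753 km) < I (12.2465 km) < …

G, J, F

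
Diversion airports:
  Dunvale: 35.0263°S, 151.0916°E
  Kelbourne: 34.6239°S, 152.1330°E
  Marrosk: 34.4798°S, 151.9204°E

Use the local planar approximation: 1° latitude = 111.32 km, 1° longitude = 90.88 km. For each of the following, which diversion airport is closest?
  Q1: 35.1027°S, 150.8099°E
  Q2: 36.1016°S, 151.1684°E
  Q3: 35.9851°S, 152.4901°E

Q1 at 35.1027°S, 150.8099°E:
  Dunvale: √((0.0764·111.32)² + (0.2817·90.88)²) = √(72.332440 + 655.405876) = 26.9766 km
  Kelbourne: √((0.4788·111.32)² + (1.3231·90.88)²) = √(2840.891706 + 14458.457929) = 131.5270 km
  Marrosk: √((0.6229·111.32)² + (1.1105·90.88)²) = √(4808.205901 + 10185.298527) = 122.4480 km
  → nearest: Dunvale (26.9766 km)
Q2 at 36.1016°S, 151.1684°E:
  Dunvale: √((1.0753·111.32)² + (-0.0768·90.88)²) = √(14328.663608 + 48.714593) = 119.9057 km
  Kelbourne: √((1.4777·111.32)² + (0.9646·90.88)²) = √(27059.448562 + 7684.774919) = 186.3980 km
  Marrosk: √((1.6218·111.32)² + (0.7520·90.88)²) = √(32594.249640 + 4670.596160) = 193.0410 km
  → nearest: Dunvale (119.9057 km)
Q3 at 35.9851°S, 152.4901°E:
  Dunvale: √((0.9588·111.32)² + (-1.3985·90.88)²) = √(11392.064784 + 16153.311875) = 165.9680 km
  Kelbourne: √((1.3612·111.32)² + (-0.3571·90.88)²) = √(22960.972381 + 1053.213306) = 154.9651 km
  Marrosk: √((1.5053·111.32)² + (-0.5697·90.88)²) = √(28079.703559 + 2680.581868) = 175.3861 km
  → nearest: Kelbourne (154.9651 km)

Q1→Dunvale; Q2→Dunvale; Q3→Kelbourne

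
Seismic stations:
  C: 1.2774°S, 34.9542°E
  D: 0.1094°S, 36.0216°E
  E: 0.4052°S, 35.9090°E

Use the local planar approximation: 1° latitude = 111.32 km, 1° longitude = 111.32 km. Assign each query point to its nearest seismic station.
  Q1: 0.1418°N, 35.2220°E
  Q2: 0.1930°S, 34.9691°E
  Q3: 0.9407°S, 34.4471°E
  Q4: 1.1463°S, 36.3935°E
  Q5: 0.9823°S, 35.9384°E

Q1 at 0.1418°N, 35.2220°E:
  C: 160.7734 km
  D: 93.3006 km
  E: 97.7576 km
  → nearest: D (93.3006 km)
Q2 at 0.1930°S, 34.9691°E:
  C: 120.7268 km
  D: 117.5333 km
  E: 107.2631 km
  → nearest: E (107.2631 km)
Q3 at 0.9407°S, 34.4471°E:
  C: 67.7606 km
  D: 198.2031 km
  E: 173.3132 km
  → nearest: C (67.7606 km)
Q4 at 1.1463°S, 36.3935°E:
  C: 160.8862 km
  D: 122.6275 km
  E: 98.5650 km
  → nearest: E (98.5650 km)
Q5 at 0.9823°S, 35.9384°E:
  C: 114.3801 km
  D: 97.6116 km
  E: 64.3261 km
  → nearest: E (64.3261 km)

Q1→D; Q2→E; Q3→C; Q4→E; Q5→E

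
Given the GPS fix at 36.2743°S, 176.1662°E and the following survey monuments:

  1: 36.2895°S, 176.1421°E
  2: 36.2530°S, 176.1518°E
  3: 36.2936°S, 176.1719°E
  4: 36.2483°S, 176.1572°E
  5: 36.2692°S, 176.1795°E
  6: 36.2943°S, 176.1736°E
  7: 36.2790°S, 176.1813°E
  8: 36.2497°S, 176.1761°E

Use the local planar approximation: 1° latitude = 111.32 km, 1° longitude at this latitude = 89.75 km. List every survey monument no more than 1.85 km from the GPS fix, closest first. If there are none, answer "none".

Distances from 36.2743°S, 176.1662°E:
1: 2.7462 km
2: 2.7005 km
3: 2.2085 km
4: 3.0049 km
5: 1.3218 km
6: 2.3233 km
7: 1.4527 km
8: 2.8790 km
Threshold 1.85 km: 5 (1.3218 km), 7 (1.4527 km) are within range.

5, 7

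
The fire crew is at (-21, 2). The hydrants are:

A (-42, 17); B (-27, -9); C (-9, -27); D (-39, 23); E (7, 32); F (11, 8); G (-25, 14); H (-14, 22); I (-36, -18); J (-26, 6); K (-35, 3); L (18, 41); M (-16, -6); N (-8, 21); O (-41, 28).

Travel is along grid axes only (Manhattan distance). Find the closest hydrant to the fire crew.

Distances from (-21, 2):
A: 36
B: 17
C: 41
D: 39
E: 58
F: 38
G: 16
H: 27
I: 35
J: 9
K: 15
L: 78
M: 13
N: 32
O: 46
Minimum: J at 9.

J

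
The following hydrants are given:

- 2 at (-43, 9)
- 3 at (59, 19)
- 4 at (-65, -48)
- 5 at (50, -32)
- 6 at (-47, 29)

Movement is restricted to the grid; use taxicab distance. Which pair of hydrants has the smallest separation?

Pairwise distances:
2–6: 24
3–5: 60
2–4: 79
4–6: 95
2–3: 112
3–6: 116
4–5: 131
2–5: 134
5–6: 158
3–4: 191
Closest pair: 2–6 at 24.

2 and 6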